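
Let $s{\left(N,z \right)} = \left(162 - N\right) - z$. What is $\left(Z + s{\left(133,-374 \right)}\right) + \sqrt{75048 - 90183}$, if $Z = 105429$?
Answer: $105832 + i \sqrt{15135} \approx 1.0583 \cdot 10^{5} + 123.02 i$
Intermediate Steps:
$s{\left(N,z \right)} = 162 - N - z$
$\left(Z + s{\left(133,-374 \right)}\right) + \sqrt{75048 - 90183} = \left(105429 - -403\right) + \sqrt{75048 - 90183} = \left(105429 + \left(162 - 133 + 374\right)\right) + \sqrt{-15135} = \left(105429 + 403\right) + i \sqrt{15135} = 105832 + i \sqrt{15135}$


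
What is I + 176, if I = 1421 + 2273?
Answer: 3870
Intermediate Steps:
I = 3694
I + 176 = 3694 + 176 = 3870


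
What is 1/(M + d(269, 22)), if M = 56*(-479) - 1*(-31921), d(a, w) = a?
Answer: 1/5366 ≈ 0.00018636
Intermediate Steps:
M = 5097 (M = -26824 + 31921 = 5097)
1/(M + d(269, 22)) = 1/(5097 + 269) = 1/5366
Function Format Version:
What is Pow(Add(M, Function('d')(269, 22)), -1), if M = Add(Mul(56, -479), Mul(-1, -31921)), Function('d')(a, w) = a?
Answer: Rational(1, 5366) ≈ 0.00018636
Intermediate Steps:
M = 5097 (M = Add(-26824, 31921) = 5097)
Pow(Add(M, Function('d')(269, 22)), -1) = Pow(Add(5097, 269), -1) = Pow(5366, -1) = Rational(1, 5366)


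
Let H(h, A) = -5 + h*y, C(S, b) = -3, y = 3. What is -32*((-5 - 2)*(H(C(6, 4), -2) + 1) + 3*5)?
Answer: -3392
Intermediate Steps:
H(h, A) = -5 + 3*h (H(h, A) = -5 + h*3 = -5 + 3*h)
-32*((-5 - 2)*(H(C(6, 4), -2) + 1) + 3*5) = -32*((-5 - 2)*((-5 + 3*(-3)) + 1) + 3*5) = -32*(-7*((-5 - 9) + 1) + 15) = -32*(-7*(-14 + 1) + 15) = -32*(-7*(-13) + 15) = -32*(91 + 15) = -32*106 = -3392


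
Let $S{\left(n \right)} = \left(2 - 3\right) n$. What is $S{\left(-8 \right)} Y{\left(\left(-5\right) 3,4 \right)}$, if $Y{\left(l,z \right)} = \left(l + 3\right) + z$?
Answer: $-64$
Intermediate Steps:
$Y{\left(l,z \right)} = 3 + l + z$ ($Y{\left(l,z \right)} = \left(3 + l\right) + z = 3 + l + z$)
$S{\left(n \right)} = - n$
$S{\left(-8 \right)} Y{\left(\left(-5\right) 3,4 \right)} = \left(-1\right) \left(-8\right) \left(3 - 15 + 4\right) = 8 \left(3 - 15 + 4\right) = 8 \left(-8\right) = -64$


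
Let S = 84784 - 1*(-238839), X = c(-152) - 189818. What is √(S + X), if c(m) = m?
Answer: √133653 ≈ 365.59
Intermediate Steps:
X = -189970 (X = -152 - 189818 = -189970)
S = 323623 (S = 84784 + 238839 = 323623)
√(S + X) = √(323623 - 189970) = √133653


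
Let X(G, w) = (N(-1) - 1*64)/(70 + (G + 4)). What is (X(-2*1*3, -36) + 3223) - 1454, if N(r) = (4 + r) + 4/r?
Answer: 120227/68 ≈ 1768.0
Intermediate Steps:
N(r) = 4 + r + 4/r
X(G, w) = -65/(74 + G) (X(G, w) = ((4 - 1 + 4/(-1)) - 1*64)/(70 + (G + 4)) = ((4 - 1 + 4*(-1)) - 64)/(70 + (4 + G)) = ((4 - 1 - 4) - 64)/(74 + G) = (-1 - 64)/(74 + G) = -65/(74 + G))
(X(-2*1*3, -36) + 3223) - 1454 = (-65/(74 - 2*1*3) + 3223) - 1454 = (-65/(74 - 2*3) + 3223) - 1454 = (-65/(74 - 6) + 3223) - 1454 = (-65/68 + 3223) - 1454 = 219099/68 - 1454 = 120227/68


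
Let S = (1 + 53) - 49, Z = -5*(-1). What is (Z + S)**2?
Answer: 100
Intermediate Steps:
Z = 5
S = 5 (S = 54 - 49 = 5)
(Z + S)**2 = (5 + 5)**2 = 10**2 = 100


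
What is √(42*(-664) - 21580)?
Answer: 2*I*√12367 ≈ 222.41*I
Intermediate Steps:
√(42*(-664) - 21580) = √(-27888 - 21580) = √(-49468) = 2*I*√12367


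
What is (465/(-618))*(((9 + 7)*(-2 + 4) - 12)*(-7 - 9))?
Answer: 24800/103 ≈ 240.78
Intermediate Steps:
(465/(-618))*(((9 + 7)*(-2 + 4) - 12)*(-7 - 9)) = (465*(-1/618))*((16*2 - 12)*(-16)) = -155*(32 - 12)*(-16)/206 = -1550*(-16)/103 = -155/206*(-320) = 24800/103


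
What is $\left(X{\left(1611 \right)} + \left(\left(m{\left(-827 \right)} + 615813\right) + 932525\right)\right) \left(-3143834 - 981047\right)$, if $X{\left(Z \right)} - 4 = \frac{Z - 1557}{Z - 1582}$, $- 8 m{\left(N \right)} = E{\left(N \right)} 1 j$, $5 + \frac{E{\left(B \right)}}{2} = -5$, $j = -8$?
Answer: $- \frac{185212898734352}{29} \approx -6.3866 \cdot 10^{12}$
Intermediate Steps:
$E{\left(B \right)} = -20$ ($E{\left(B \right)} = -10 + 2 \left(-5\right) = -10 - 10 = -20$)
$m{\left(N \right)} = -20$ ($m{\left(N \right)} = - \frac{\left(-20\right) 1 \left(-8\right)}{8} = - \frac{\left(-20\right) \left(-8\right)}{8} = \left(- \frac{1}{8}\right) 160 = -20$)
$X{\left(Z \right)} = 4 + \frac{-1557 + Z}{-1582 + Z}$ ($X{\left(Z \right)} = 4 + \frac{Z - 1557}{Z - 1582} = 4 + \frac{-1557 + Z}{-1582 + Z}$)
$\left(X{\left(1611 \right)} + \left(\left(m{\left(-827 \right)} + 615813\right) + 932525\right)\right) \left(-3143834 - 981047\right) = \left(\frac{5 \left(-1577 + 1611\right)}{-1582 + 1611} + \left(\left(-20 + 615813\right) + 932525\right)\right) \left(-3143834 - 981047\right) = \left(5 \cdot \frac{1}{29} \cdot 34 + \left(615793 + 932525\right)\right) \left(-4124881\right) = \left(5 \cdot \frac{1}{29} \cdot 34 + 1548318\right) \left(-4124881\right) = \left(\frac{170}{29} + 1548318\right) \left(-4124881\right) = \frac{44901392}{29} \left(-4124881\right) = - \frac{185212898734352}{29}$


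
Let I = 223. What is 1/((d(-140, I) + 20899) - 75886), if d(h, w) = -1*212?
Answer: -1/55199 ≈ -1.8116e-5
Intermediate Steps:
d(h, w) = -212
1/((d(-140, I) + 20899) - 75886) = 1/((-212 + 20899) - 75886) = 1/(20687 - 75886) = 1/(-55199) = -1/55199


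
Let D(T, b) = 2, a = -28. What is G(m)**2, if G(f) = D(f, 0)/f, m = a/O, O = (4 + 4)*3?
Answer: 144/49 ≈ 2.9388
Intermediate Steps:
O = 24 (O = 8*3 = 24)
m = -7/6 (m = -28/24 = -28*1/24 = -7/6 ≈ -1.1667)
G(f) = 2/f
G(m)**2 = (2/(-7/6))**2 = (2*(-6/7))**2 = (-12/7)**2 = 144/49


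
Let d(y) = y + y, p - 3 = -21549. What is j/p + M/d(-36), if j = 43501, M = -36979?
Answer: 44089859/86184 ≈ 511.58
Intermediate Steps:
p = -21546 (p = 3 - 21549 = -21546)
d(y) = 2*y
j/p + M/d(-36) = 43501/(-21546) - 36979/(2*(-36)) = 43501*(-1/21546) - 36979/(-72) = -43501/21546 - 36979*(-1/72) = -43501/21546 + 36979/72 = 44089859/86184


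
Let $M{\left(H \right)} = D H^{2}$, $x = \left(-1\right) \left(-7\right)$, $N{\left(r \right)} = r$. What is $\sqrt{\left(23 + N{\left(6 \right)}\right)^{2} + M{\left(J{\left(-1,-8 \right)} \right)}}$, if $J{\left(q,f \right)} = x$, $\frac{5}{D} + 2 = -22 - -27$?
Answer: $\frac{4 \sqrt{519}}{3} \approx 30.375$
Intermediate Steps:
$D = \frac{5}{3}$ ($D = \frac{5}{-2 - -5} = \frac{5}{-2 + \left(-22 + 27\right)} = \frac{5}{-2 + 5} = \frac{5}{3} \approx 1.6667$)
$x = 7$
$J{\left(q,f \right)} = 7$
$M{\left(H \right)} = \frac{5 H^{2}}{3}$
$\sqrt{\left(23 + N{\left(6 \right)}\right)^{2} + M{\left(J{\left(-1,-8 \right)} \right)}} = \sqrt{\left(23 + 6\right)^{2} + \frac{5 \cdot 7^{2}}{3}} = \sqrt{29^{2} + \frac{5}{3} \cdot 49} = \sqrt{841 + \frac{245}{3}} = \sqrt{\frac{2768}{3}} = \frac{4 \sqrt{519}}{3}$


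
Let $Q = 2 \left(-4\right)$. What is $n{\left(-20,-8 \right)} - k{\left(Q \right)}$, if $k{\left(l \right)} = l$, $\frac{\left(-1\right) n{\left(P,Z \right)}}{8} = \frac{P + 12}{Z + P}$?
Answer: $\frac{40}{7} \approx 5.7143$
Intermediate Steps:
$n{\left(P,Z \right)} = - \frac{8 \left(12 + P\right)}{P + Z}$ ($n{\left(P,Z \right)} = - 8 \frac{P + 12}{Z + P} = - 8 \frac{12 + P}{P + Z} = - \frac{8 \left(12 + P\right)}{P + Z}$)
$Q = -8$
$n{\left(-20,-8 \right)} - k{\left(Q \right)} = \frac{8 \left(-12 - -20\right)}{-20 - 8} - -8 = \frac{8 \left(-12 + 20\right)}{-28} + 8 = 8 \left(- \frac{1}{28}\right) 8 + 8 = - \frac{16}{7} + 8 = \frac{40}{7}$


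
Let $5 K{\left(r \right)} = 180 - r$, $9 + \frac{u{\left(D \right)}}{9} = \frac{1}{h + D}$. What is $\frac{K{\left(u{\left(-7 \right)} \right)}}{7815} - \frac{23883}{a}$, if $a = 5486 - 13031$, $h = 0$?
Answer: $\frac{145476671}{45861025} \approx 3.1721$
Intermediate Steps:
$u{\left(D \right)} = -81 + \frac{9}{D}$ ($u{\left(D \right)} = -81 + \frac{9}{0 + D} = -81 + \frac{9}{D}$)
$a = -7545$
$K{\left(r \right)} = 36 - \frac{r}{5}$ ($K{\left(r \right)} = \frac{180 - r}{5} = 36 - \frac{r}{5}$)
$\frac{K{\left(u{\left(-7 \right)} \right)}}{7815} - \frac{23883}{a} = \frac{36 - \frac{-81 + \frac{9}{-7}}{5}}{7815} - \frac{23883}{-7545} = \left(36 - \frac{-81 + 9 \left(- \frac{1}{7}\right)}{5}\right) \frac{1}{7815} - - \frac{7961}{2515} = \left(36 - \frac{-81 - \frac{9}{7}}{5}\right) \frac{1}{7815} + \frac{7961}{2515} = \left(36 - - \frac{576}{35}\right) \frac{1}{7815} + \frac{7961}{2515} = \left(36 + \frac{576}{35}\right) \frac{1}{7815} + \frac{7961}{2515} = \frac{1836}{35} \cdot \frac{1}{7815} + \frac{7961}{2515} = \frac{612}{91175} + \frac{7961}{2515} = \frac{145476671}{45861025}$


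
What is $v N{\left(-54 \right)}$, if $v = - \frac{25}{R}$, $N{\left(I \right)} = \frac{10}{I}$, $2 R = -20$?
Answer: $- \frac{25}{54} \approx -0.46296$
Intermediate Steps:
$R = -10$ ($R = \frac{1}{2} \left(-20\right) = -10$)
$v = \frac{5}{2}$ ($v = - \frac{25}{-10} = \left(-25\right) \left(- \frac{1}{10}\right) = \frac{5}{2} \approx 2.5$)
$v N{\left(-54 \right)} = \frac{5 \frac{10}{-54}}{2} = \frac{5 \cdot 10 \left(- \frac{1}{54}\right)}{2} = \frac{5}{2} \left(- \frac{5}{27}\right) = - \frac{25}{54}$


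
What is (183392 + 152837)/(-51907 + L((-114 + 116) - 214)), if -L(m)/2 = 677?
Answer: -336229/53261 ≈ -6.3129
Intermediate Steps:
L(m) = -1354 (L(m) = -2*677 = -1354)
(183392 + 152837)/(-51907 + L((-114 + 116) - 214)) = (183392 + 152837)/(-51907 - 1354) = 336229/(-53261) = 336229*(-1/53261) = -336229/53261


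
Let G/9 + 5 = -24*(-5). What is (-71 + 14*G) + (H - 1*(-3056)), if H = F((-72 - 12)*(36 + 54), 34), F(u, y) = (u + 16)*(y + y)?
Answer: -495517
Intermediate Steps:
G = 1035 (G = -45 + 9*(-24*(-5)) = -45 + 9*120 = -45 + 1080 = 1035)
F(u, y) = 2*y*(16 + u) (F(u, y) = (16 + u)*(2*y) = 2*y*(16 + u))
H = -512992 (H = 2*34*(16 + (-72 - 12)*(36 + 54)) = 2*34*(16 - 84*90) = 2*34*(16 - 7560) = 2*34*(-7544) = -512992)
(-71 + 14*G) + (H - 1*(-3056)) = (-71 + 14*1035) + (-512992 - 1*(-3056)) = (-71 + 14490) + (-512992 + 3056) = 14419 - 509936 = -495517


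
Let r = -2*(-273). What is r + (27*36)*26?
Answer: 25818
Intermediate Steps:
r = 546
r + (27*36)*26 = 546 + (27*36)*26 = 546 + 972*26 = 546 + 25272 = 25818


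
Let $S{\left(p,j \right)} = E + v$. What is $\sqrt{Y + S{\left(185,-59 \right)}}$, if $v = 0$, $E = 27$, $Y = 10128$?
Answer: $\sqrt{10155} \approx 100.77$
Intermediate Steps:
$S{\left(p,j \right)} = 27$ ($S{\left(p,j \right)} = 27 + 0 = 27$)
$\sqrt{Y + S{\left(185,-59 \right)}} = \sqrt{10128 + 27} = \sqrt{10155}$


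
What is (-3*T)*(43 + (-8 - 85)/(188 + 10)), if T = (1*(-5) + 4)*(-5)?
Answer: -14035/22 ≈ -637.95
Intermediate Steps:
T = 5 (T = (-5 + 4)*(-5) = -1*(-5) = 5)
(-3*T)*(43 + (-8 - 85)/(188 + 10)) = (-3*5)*(43 + (-8 - 85)/(188 + 10)) = -15*(43 - 93/198) = -15*(43 - 93*1/198) = -15*(43 - 31/66) = -15*2807/66 = -14035/22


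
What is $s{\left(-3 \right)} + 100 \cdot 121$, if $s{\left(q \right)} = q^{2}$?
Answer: $12109$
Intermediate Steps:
$s{\left(-3 \right)} + 100 \cdot 121 = \left(-3\right)^{2} + 100 \cdot 121 = 9 + 12100 = 12109$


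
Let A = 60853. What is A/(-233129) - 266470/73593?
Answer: -5123095343/1319743269 ≈ -3.8819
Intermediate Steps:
A/(-233129) - 266470/73593 = 60853/(-233129) - 266470/73593 = 60853*(-1/233129) - 266470*1/73593 = -4681/17933 - 266470/73593 = -5123095343/1319743269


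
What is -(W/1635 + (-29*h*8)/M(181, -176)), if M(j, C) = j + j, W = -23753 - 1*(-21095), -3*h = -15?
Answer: 476466/98645 ≈ 4.8301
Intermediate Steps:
h = 5 (h = -1/3*(-15) = 5)
W = -2658 (W = -23753 + 21095 = -2658)
M(j, C) = 2*j
-(W/1635 + (-29*h*8)/M(181, -176)) = -(-2658/1635 + (-29*5*8)/((2*181))) = -(-2658*1/1635 - 145*8/362) = -(-886/545 - 1160*1/362) = -(-886/545 - 580/181) = -1*(-476466/98645) = 476466/98645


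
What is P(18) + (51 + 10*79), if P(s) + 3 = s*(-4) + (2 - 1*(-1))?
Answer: 769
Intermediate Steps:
P(s) = -4*s (P(s) = -3 + (s*(-4) + (2 - 1*(-1))) = -3 + (-4*s + (2 + 1)) = -3 + (-4*s + 3) = -3 + (3 - 4*s) = -4*s)
P(18) + (51 + 10*79) = -4*18 + (51 + 10*79) = -72 + (51 + 790) = -72 + 841 = 769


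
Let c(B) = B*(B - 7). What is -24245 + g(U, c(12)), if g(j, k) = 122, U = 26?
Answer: -24123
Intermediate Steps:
c(B) = B*(-7 + B)
-24245 + g(U, c(12)) = -24245 + 122 = -24123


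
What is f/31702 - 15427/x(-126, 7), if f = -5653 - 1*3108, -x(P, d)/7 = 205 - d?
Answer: 10839182/998613 ≈ 10.854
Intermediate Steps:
x(P, d) = -1435 + 7*d (x(P, d) = -7*(205 - d) = -1435 + 7*d)
f = -8761 (f = -5653 - 3108 = -8761)
f/31702 - 15427/x(-126, 7) = -8761/31702 - 15427/(-1435 + 7*7) = -8761*1/31702 - 15427/(-1435 + 49) = -8761/31702 - 15427/(-1386) = -8761/31702 - 15427*(-1/1386) = -8761/31702 + 15427/1386 = 10839182/998613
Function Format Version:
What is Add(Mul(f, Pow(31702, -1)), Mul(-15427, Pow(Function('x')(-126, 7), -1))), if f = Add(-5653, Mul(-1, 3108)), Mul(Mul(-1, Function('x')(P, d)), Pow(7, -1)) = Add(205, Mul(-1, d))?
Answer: Rational(10839182, 998613) ≈ 10.854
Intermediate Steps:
Function('x')(P, d) = Add(-1435, Mul(7, d)) (Function('x')(P, d) = Mul(-7, Add(205, Mul(-1, d))) = Add(-1435, Mul(7, d)))
f = -8761 (f = Add(-5653, -3108) = -8761)
Add(Mul(f, Pow(31702, -1)), Mul(-15427, Pow(Function('x')(-126, 7), -1))) = Add(Mul(-8761, Pow(31702, -1)), Mul(-15427, Pow(Add(-1435, Mul(7, 7)), -1))) = Add(Mul(-8761, Rational(1, 31702)), Mul(-15427, Pow(Add(-1435, 49), -1))) = Add(Rational(-8761, 31702), Mul(-15427, Pow(-1386, -1))) = Add(Rational(-8761, 31702), Mul(-15427, Rational(-1, 1386))) = Add(Rational(-8761, 31702), Rational(15427, 1386)) = Rational(10839182, 998613)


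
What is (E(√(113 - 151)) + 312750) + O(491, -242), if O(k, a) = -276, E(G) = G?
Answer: 312474 + I*√38 ≈ 3.1247e+5 + 6.1644*I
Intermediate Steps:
(E(√(113 - 151)) + 312750) + O(491, -242) = (√(113 - 151) + 312750) - 276 = (√(-38) + 312750) - 276 = (I*√38 + 312750) - 276 = (312750 + I*√38) - 276 = 312474 + I*√38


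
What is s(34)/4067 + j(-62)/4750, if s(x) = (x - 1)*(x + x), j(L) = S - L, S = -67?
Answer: 2127733/3863650 ≈ 0.55070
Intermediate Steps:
j(L) = -67 - L
s(x) = 2*x*(-1 + x) (s(x) = (-1 + x)*(2*x) = 2*x*(-1 + x))
s(34)/4067 + j(-62)/4750 = (2*34*(-1 + 34))/4067 + (-67 - 1*(-62))/4750 = (2*34*33)*(1/4067) + (-67 + 62)*(1/4750) = 2244*(1/4067) - 5*1/4750 = 2244/4067 - 1/950 = 2127733/3863650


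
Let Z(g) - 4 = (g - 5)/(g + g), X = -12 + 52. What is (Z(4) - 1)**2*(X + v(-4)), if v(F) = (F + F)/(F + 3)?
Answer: 1587/4 ≈ 396.75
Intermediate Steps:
X = 40
Z(g) = 4 + (-5 + g)/(2*g) (Z(g) = 4 + (g - 5)/(g + g) = 4 + (-5 + g)/((2*g)) = 4 + (-5 + g)*(1/(2*g)) = 4 + (-5 + g)/(2*g))
v(F) = 2*F/(3 + F) (v(F) = (2*F)/(3 + F) = 2*F/(3 + F))
(Z(4) - 1)**2*(X + v(-4)) = ((1/2)*(-5 + 9*4)/4 - 1)**2*(40 + 2*(-4)/(3 - 4)) = ((1/2)*(1/4)*(-5 + 36) - 1)**2*(40 + 2*(-4)/(-1)) = ((1/2)*(1/4)*31 - 1)**2*(40 + 2*(-4)*(-1)) = (31/8 - 1)**2*(40 + 8) = (23/8)**2*48 = (529/64)*48 = 1587/4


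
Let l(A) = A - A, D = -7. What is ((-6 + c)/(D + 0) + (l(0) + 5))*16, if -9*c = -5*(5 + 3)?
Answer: 752/9 ≈ 83.556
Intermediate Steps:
l(A) = 0
c = 40/9 (c = -(-5)*(5 + 3)/9 = -(-5)*8/9 = -⅑*(-40) = 40/9 ≈ 4.4444)
((-6 + c)/(D + 0) + (l(0) + 5))*16 = ((-6 + 40/9)/(-7 + 0) + (0 + 5))*16 = (-14/9/(-7) + 5)*16 = (-14/9*(-⅐) + 5)*16 = (2/9 + 5)*16 = (47/9)*16 = 752/9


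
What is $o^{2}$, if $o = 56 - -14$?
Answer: $4900$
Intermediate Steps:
$o = 70$ ($o = 56 + \left(-9 + 23\right) = 56 + 14 = 70$)
$o^{2} = 70^{2} = 4900$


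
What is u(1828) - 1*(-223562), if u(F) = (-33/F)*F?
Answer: 223529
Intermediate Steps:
u(F) = -33
u(1828) - 1*(-223562) = -33 - 1*(-223562) = -33 + 223562 = 223529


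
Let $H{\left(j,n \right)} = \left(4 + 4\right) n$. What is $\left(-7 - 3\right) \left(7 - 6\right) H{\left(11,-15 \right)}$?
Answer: $1200$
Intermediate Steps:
$H{\left(j,n \right)} = 8 n$
$\left(-7 - 3\right) \left(7 - 6\right) H{\left(11,-15 \right)} = \left(-7 - 3\right) \left(7 - 6\right) 8 \left(-15\right) = \left(-10\right) 1 \left(-120\right) = \left(-10\right) \left(-120\right) = 1200$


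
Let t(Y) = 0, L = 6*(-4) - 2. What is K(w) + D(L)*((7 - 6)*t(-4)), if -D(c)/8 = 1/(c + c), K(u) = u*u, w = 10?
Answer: 100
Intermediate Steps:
L = -26 (L = -24 - 2 = -26)
K(u) = u²
D(c) = -4/c (D(c) = -8/(c + c) = -8*1/(2*c) = -4/c)
K(w) + D(L)*((7 - 6)*t(-4)) = 10² + (-4/(-26))*((7 - 6)*0) = 100 + (-4*(-1/26))*(1*0) = 100 + (2/13)*0 = 100 + 0 = 100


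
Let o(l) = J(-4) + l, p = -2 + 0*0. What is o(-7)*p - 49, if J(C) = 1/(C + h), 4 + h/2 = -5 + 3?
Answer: -279/8 ≈ -34.875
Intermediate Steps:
h = -12 (h = -8 + 2*(-5 + 3) = -8 + 2*(-2) = -8 - 4 = -12)
p = -2 (p = -2 + 0 = -2)
J(C) = 1/(-12 + C) (J(C) = 1/(C - 12) = 1/(-12 + C))
o(l) = -1/16 + l (o(l) = 1/(-12 - 4) + l = 1/(-16) + l = -1/16 + l)
o(-7)*p - 49 = (-1/16 - 7)*(-2) - 49 = -113/16*(-2) - 49 = 113/8 - 49 = -279/8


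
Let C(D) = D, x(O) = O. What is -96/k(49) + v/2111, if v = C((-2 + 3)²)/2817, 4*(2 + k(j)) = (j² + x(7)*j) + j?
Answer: -2283525023/16561523295 ≈ -0.13788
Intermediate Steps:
k(j) = -2 + 2*j + j²/4 (k(j) = -2 + ((j² + 7*j) + j)/4 = -2 + (j² + 8*j)/4 = -2 + (2*j + j²/4) = -2 + 2*j + j²/4)
v = 1/2817 (v = (-2 + 3)²/2817 = 1²*(1/2817) = 1*(1/2817) = 1/2817 ≈ 0.00035499)
-96/k(49) + v/2111 = -96/(-2 + 2*49 + (¼)*49²) + (1/2817)/2111 = -96/(-2 + 98 + (¼)*2401) + (1/2817)*(1/2111) = -96/(-2 + 98 + 2401/4) + 1/5946687 = -96/2785/4 + 1/5946687 = -96*4/2785 + 1/5946687 = -384/2785 + 1/5946687 = -2283525023/16561523295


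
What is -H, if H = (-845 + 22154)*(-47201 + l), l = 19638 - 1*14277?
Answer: 891568560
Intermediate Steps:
l = 5361 (l = 19638 - 14277 = 5361)
H = -891568560 (H = (-845 + 22154)*(-47201 + 5361) = 21309*(-41840) = -891568560)
-H = -1*(-891568560) = 891568560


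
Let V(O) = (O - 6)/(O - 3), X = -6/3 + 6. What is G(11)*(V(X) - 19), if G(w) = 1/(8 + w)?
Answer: -21/19 ≈ -1.1053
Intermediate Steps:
X = 4 (X = -6*1/3 + 6 = -2 + 6 = 4)
V(O) = (-6 + O)/(-3 + O)
G(11)*(V(X) - 19) = ((-6 + 4)/(-3 + 4) - 19)/(8 + 11) = (-2/1 - 19)/19 = (1*(-2) - 19)/19 = (-2 - 19)/19 = (1/19)*(-21) = -21/19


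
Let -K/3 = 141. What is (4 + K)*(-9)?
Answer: 3771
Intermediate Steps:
K = -423 (K = -3*141 = -423)
(4 + K)*(-9) = (4 - 423)*(-9) = -419*(-9) = 3771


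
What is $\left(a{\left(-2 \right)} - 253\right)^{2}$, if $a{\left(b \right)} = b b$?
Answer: $62001$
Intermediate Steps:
$a{\left(b \right)} = b^{2}$
$\left(a{\left(-2 \right)} - 253\right)^{2} = \left(\left(-2\right)^{2} - 253\right)^{2} = \left(4 - 253\right)^{2} = \left(-249\right)^{2} = 62001$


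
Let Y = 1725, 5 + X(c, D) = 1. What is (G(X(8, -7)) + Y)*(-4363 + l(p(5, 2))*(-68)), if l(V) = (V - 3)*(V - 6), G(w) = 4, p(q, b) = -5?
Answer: -17889963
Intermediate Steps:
X(c, D) = -4 (X(c, D) = -5 + 1 = -4)
l(V) = (-6 + V)*(-3 + V) (l(V) = (-3 + V)*(-6 + V) = (-6 + V)*(-3 + V))
(G(X(8, -7)) + Y)*(-4363 + l(p(5, 2))*(-68)) = (4 + 1725)*(-4363 + (18 + (-5)² - 9*(-5))*(-68)) = 1729*(-4363 + (18 + 25 + 45)*(-68)) = 1729*(-4363 + 88*(-68)) = 1729*(-4363 - 5984) = 1729*(-10347) = -17889963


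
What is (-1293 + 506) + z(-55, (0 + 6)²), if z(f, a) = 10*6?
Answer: -727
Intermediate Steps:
z(f, a) = 60
(-1293 + 506) + z(-55, (0 + 6)²) = (-1293 + 506) + 60 = -787 + 60 = -727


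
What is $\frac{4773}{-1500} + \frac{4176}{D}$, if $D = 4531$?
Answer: $- \frac{5120821}{2265500} \approx -2.2603$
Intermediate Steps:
$\frac{4773}{-1500} + \frac{4176}{D} = \frac{4773}{-1500} + \frac{4176}{4531} = 4773 \left(- \frac{1}{1500}\right) + 4176 \cdot \frac{1}{4531} = - \frac{1591}{500} + \frac{4176}{4531} = - \frac{5120821}{2265500}$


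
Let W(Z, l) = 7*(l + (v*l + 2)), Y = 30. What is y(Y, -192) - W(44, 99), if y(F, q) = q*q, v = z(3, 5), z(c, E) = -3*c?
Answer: 42394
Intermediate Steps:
v = -9 (v = -3*3 = -9)
y(F, q) = q**2
W(Z, l) = 14 - 56*l (W(Z, l) = 7*(l + (-9*l + 2)) = 7*(l + (2 - 9*l)) = 7*(2 - 8*l) = 14 - 56*l)
y(Y, -192) - W(44, 99) = (-192)**2 - (14 - 56*99) = 36864 - (14 - 5544) = 36864 - 1*(-5530) = 36864 + 5530 = 42394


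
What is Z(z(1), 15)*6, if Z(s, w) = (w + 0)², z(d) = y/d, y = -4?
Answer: 1350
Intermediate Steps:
z(d) = -4/d
Z(s, w) = w²
Z(z(1), 15)*6 = 15²*6 = 225*6 = 1350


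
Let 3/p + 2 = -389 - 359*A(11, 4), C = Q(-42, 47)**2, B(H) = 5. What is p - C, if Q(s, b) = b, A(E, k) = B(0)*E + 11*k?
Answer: -79373791/35932 ≈ -2209.0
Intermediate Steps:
A(E, k) = 5*E + 11*k
C = 2209 (C = 47**2 = 2209)
p = -3/35932 (p = 3/(-2 + (-389 - 359*(5*11 + 11*4))) = 3/(-2 + (-389 - 359*(55 + 44))) = 3/(-2 + (-389 - 359*99)) = 3/(-2 + (-389 - 35541)) = 3/(-2 - 35930) = 3/(-35932) = 3*(-1/35932) = -3/35932 ≈ -8.3491e-5)
p - C = -3/35932 - 1*2209 = -3/35932 - 2209 = -79373791/35932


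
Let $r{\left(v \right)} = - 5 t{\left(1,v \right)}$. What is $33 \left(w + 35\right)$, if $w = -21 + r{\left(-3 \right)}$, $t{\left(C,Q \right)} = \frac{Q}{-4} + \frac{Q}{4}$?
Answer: $462$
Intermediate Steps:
$t{\left(C,Q \right)} = 0$ ($t{\left(C,Q \right)} = Q \left(- \frac{1}{4}\right) + Q \frac{1}{4} = - \frac{Q}{4} + \frac{Q}{4} = 0$)
$r{\left(v \right)} = 0$ ($r{\left(v \right)} = \left(-5\right) 0 = 0$)
$w = -21$ ($w = -21 + 0 = -21$)
$33 \left(w + 35\right) = 33 \left(-21 + 35\right) = 33 \cdot 14 = 462$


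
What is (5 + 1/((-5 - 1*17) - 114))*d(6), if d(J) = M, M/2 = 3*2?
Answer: 2037/34 ≈ 59.912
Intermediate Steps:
M = 12 (M = 2*(3*2) = 2*6 = 12)
d(J) = 12
(5 + 1/((-5 - 1*17) - 114))*d(6) = (5 + 1/((-5 - 1*17) - 114))*12 = (5 + 1/((-5 - 17) - 114))*12 = (5 + 1/(-22 - 114))*12 = (5 + 1/(-136))*12 = (5 - 1/136)*12 = (679/136)*12 = 2037/34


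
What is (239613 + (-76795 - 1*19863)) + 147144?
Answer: 290099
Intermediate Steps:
(239613 + (-76795 - 1*19863)) + 147144 = (239613 + (-76795 - 19863)) + 147144 = (239613 - 96658) + 147144 = 142955 + 147144 = 290099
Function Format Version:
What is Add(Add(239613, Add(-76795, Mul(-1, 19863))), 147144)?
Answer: 290099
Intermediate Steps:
Add(Add(239613, Add(-76795, Mul(-1, 19863))), 147144) = Add(Add(239613, Add(-76795, -19863)), 147144) = Add(Add(239613, -96658), 147144) = Add(142955, 147144) = 290099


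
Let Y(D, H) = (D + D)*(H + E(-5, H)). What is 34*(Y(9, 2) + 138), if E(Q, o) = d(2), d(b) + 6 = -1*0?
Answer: 2244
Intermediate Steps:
d(b) = -6 (d(b) = -6 - 1*0 = -6 + 0 = -6)
E(Q, o) = -6
Y(D, H) = 2*D*(-6 + H) (Y(D, H) = (D + D)*(H - 6) = (2*D)*(-6 + H) = 2*D*(-6 + H))
34*(Y(9, 2) + 138) = 34*(2*9*(-6 + 2) + 138) = 34*(2*9*(-4) + 138) = 34*(-72 + 138) = 34*66 = 2244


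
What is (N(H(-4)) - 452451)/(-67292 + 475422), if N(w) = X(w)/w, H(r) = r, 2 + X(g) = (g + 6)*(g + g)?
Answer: -904893/816260 ≈ -1.1086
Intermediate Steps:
X(g) = -2 + 2*g*(6 + g) (X(g) = -2 + (g + 6)*(g + g) = -2 + (6 + g)*(2*g) = -2 + 2*g*(6 + g))
N(w) = (-2 + 2*w² + 12*w)/w
(N(H(-4)) - 452451)/(-67292 + 475422) = ((12 - 2/(-4) + 2*(-4)) - 452451)/(-67292 + 475422) = ((12 - 2*(-¼) - 8) - 452451)/408130 = ((12 + ½ - 8) - 452451)*(1/408130) = (9/2 - 452451)*(1/408130) = -904893/2*1/408130 = -904893/816260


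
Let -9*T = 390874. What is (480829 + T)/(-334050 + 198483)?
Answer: -3936587/1220103 ≈ -3.2264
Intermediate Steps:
T = -390874/9 (T = -1/9*390874 = -390874/9 ≈ -43430.)
(480829 + T)/(-334050 + 198483) = (480829 - 390874/9)/(-334050 + 198483) = (3936587/9)/(-135567) = (3936587/9)*(-1/135567) = -3936587/1220103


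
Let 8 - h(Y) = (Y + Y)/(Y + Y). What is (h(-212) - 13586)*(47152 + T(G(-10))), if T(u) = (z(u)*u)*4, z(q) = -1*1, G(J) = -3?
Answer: -640439956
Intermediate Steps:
h(Y) = 7 (h(Y) = 8 - (Y + Y)/(Y + Y) = 8 - 2*Y/(2*Y) = 8 - 2*Y*1/(2*Y) = 8 - 1*1 = 8 - 1 = 7)
z(q) = -1
T(u) = -4*u (T(u) = -u*4 = -4*u)
(h(-212) - 13586)*(47152 + T(G(-10))) = (7 - 13586)*(47152 - 4*(-3)) = -13579*(47152 + 12) = -13579*47164 = -640439956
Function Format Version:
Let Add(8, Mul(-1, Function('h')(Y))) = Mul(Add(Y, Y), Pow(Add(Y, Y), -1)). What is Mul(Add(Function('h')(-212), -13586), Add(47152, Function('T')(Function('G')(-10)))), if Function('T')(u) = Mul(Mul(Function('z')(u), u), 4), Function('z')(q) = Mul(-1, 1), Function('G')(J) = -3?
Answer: -640439956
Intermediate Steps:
Function('h')(Y) = 7 (Function('h')(Y) = Add(8, Mul(-1, Mul(Add(Y, Y), Pow(Add(Y, Y), -1)))) = Add(8, Mul(-1, Mul(Mul(2, Y), Pow(Mul(2, Y), -1)))) = Add(8, Mul(-1, Mul(Mul(2, Y), Mul(Rational(1, 2), Pow(Y, -1))))) = Add(8, Mul(-1, 1)) = Add(8, -1) = 7)
Function('z')(q) = -1
Function('T')(u) = Mul(-4, u) (Function('T')(u) = Mul(Mul(-1, u), 4) = Mul(-4, u))
Mul(Add(Function('h')(-212), -13586), Add(47152, Function('T')(Function('G')(-10)))) = Mul(Add(7, -13586), Add(47152, Mul(-4, -3))) = Mul(-13579, Add(47152, 12)) = Mul(-13579, 47164) = -640439956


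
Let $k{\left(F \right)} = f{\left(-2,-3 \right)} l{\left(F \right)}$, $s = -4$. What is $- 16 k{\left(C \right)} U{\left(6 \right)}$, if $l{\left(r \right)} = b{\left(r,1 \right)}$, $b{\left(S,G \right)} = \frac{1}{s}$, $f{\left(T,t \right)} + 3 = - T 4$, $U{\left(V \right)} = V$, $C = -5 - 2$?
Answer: $120$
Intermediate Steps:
$C = -7$
$f{\left(T,t \right)} = -3 - 4 T$ ($f{\left(T,t \right)} = -3 + - T 4 = -3 - 4 T$)
$b{\left(S,G \right)} = - \frac{1}{4}$ ($b{\left(S,G \right)} = \frac{1}{-4} = - \frac{1}{4}$)
$l{\left(r \right)} = - \frac{1}{4}$
$k{\left(F \right)} = - \frac{5}{4}$ ($k{\left(F \right)} = \left(-3 - -8\right) \left(- \frac{1}{4}\right) = \left(-3 + 8\right) \left(- \frac{1}{4}\right) = 5 \left(- \frac{1}{4}\right) = - \frac{5}{4}$)
$- 16 k{\left(C \right)} U{\left(6 \right)} = \left(-16\right) \left(- \frac{5}{4}\right) 6 = 20 \cdot 6 = 120$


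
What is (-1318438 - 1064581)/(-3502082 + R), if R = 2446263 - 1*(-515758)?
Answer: 2383019/540061 ≈ 4.4125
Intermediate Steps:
R = 2962021 (R = 2446263 + 515758 = 2962021)
(-1318438 - 1064581)/(-3502082 + R) = (-1318438 - 1064581)/(-3502082 + 2962021) = -2383019/(-540061) = -2383019*(-1/540061) = 2383019/540061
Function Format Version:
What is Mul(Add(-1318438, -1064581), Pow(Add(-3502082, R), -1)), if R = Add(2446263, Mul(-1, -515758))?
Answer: Rational(2383019, 540061) ≈ 4.4125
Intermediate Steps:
R = 2962021 (R = Add(2446263, 515758) = 2962021)
Mul(Add(-1318438, -1064581), Pow(Add(-3502082, R), -1)) = Mul(Add(-1318438, -1064581), Pow(Add(-3502082, 2962021), -1)) = Mul(-2383019, Pow(-540061, -1)) = Mul(-2383019, Rational(-1, 540061)) = Rational(2383019, 540061)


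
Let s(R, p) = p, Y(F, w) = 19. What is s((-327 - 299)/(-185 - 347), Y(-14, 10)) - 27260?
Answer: -27241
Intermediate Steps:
s((-327 - 299)/(-185 - 347), Y(-14, 10)) - 27260 = 19 - 27260 = -27241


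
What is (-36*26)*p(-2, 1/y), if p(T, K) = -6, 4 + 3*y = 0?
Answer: 5616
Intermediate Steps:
y = -4/3 (y = -4/3 + (⅓)*0 = -4/3 + 0 = -4/3 ≈ -1.3333)
(-36*26)*p(-2, 1/y) = -36*26*(-6) = -936*(-6) = 5616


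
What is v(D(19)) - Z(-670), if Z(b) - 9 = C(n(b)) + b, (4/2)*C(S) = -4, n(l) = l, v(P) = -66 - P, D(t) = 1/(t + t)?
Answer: 22685/38 ≈ 596.97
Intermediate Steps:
D(t) = 1/(2*t)
C(S) = -2 (C(S) = (½)*(-4) = -2)
Z(b) = 7 + b (Z(b) = 9 + (-2 + b) = 7 + b)
v(D(19)) - Z(-670) = (-66 - 1/(2*19)) - (7 - 670) = (-66 - 1/(2*19)) - 1*(-663) = (-66 - 1*1/38) + 663 = (-66 - 1/38) + 663 = -2509/38 + 663 = 22685/38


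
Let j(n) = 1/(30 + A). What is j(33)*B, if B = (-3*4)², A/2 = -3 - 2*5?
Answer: 36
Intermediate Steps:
A = -26 (A = 2*(-3 - 2*5) = 2*(-3 - 10) = 2*(-13) = -26)
j(n) = ¼ (j(n) = 1/(30 - 26) = 1/4 = ¼)
B = 144 (B = (-12)² = 144)
j(33)*B = (¼)*144 = 36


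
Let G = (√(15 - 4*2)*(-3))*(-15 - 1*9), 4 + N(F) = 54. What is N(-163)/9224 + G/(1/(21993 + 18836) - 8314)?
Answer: 25/4612 - 2939688*√7/339452305 ≈ -0.017492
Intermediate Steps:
N(F) = 50 (N(F) = -4 + 54 = 50)
G = 72*√7 (G = (√(15 - 8)*(-3))*(-15 - 9) = (√7*(-3))*(-24) = -3*√7*(-24) = 72*√7 ≈ 190.49)
N(-163)/9224 + G/(1/(21993 + 18836) - 8314) = 50/9224 + (72*√7)/(1/(21993 + 18836) - 8314) = 50*(1/9224) + (72*√7)/(1/40829 - 8314) = 25/4612 + (72*√7)/(1/40829 - 8314) = 25/4612 + (72*√7)/(-339452305/40829) = 25/4612 + (72*√7)*(-40829/339452305) = 25/4612 - 2939688*√7/339452305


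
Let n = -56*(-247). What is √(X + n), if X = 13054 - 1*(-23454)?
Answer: 2*√12585 ≈ 224.37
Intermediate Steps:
n = 13832
X = 36508 (X = 13054 + 23454 = 36508)
√(X + n) = √(36508 + 13832) = √50340 = 2*√12585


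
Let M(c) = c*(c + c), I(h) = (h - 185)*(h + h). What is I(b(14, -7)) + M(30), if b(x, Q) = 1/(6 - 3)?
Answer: 15092/9 ≈ 1676.9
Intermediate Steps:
b(x, Q) = 1/3
I(h) = 2*h*(-185 + h) (I(h) = (-185 + h)*(2*h) = 2*h*(-185 + h))
M(c) = 2*c**2 (M(c) = c*(2*c) = 2*c**2)
I(b(14, -7)) + M(30) = 2*(1/3)*(-185 + 1/3) + 2*30**2 = 2*(1/3)*(-554/3) + 2*900 = -1108/9 + 1800 = 15092/9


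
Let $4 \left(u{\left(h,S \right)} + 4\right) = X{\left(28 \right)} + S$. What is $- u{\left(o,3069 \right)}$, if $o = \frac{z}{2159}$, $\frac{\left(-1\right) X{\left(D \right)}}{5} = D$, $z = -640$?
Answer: $- \frac{2913}{4} \approx -728.25$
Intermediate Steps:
$X{\left(D \right)} = - 5 D$
$o = - \frac{640}{2159} \approx -0.29643$
$u{\left(h,S \right)} = -39 + \frac{S}{4}$ ($u{\left(h,S \right)} = -4 + \frac{\left(-5\right) 28 + S}{4} = -4 + \frac{-140 + S}{4} = -4 + \left(-35 + \frac{S}{4}\right) = -39 + \frac{S}{4}$)
$- u{\left(o,3069 \right)} = - (-39 + \frac{1}{4} \cdot 3069) = - (-39 + \frac{3069}{4}) = \left(-1\right) \frac{2913}{4} = - \frac{2913}{4}$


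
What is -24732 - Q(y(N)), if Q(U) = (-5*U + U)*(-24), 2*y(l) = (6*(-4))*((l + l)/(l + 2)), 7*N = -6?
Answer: -26460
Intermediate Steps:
N = -6/7 (N = (⅐)*(-6) = -6/7 ≈ -0.85714)
y(l) = -24*l/(2 + l) (y(l) = ((6*(-4))*((l + l)/(l + 2)))/2 = (-24*2*l/(2 + l))/2 = (-48*l/(2 + l))/2 = -24*l/(2 + l))
Q(U) = 96*U (Q(U) = -4*U*(-24) = 96*U)
-24732 - Q(y(N)) = -24732 - 96*(-24*(-6/7)/(2 - 6/7)) = -24732 - 96*(-24*(-6/7)/8/7) = -24732 - 96*(-24*(-6/7)*7/8) = -24732 - 96*18 = -24732 - 1*1728 = -24732 - 1728 = -26460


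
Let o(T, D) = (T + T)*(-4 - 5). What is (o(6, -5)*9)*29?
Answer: -28188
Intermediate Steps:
o(T, D) = -18*T (o(T, D) = (2*T)*(-9) = -18*T)
(o(6, -5)*9)*29 = (-18*6*9)*29 = -108*9*29 = -972*29 = -28188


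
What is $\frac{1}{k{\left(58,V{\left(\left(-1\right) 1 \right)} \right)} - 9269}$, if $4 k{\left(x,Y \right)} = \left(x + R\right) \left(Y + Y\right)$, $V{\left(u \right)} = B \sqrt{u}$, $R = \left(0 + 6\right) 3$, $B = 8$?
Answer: $- \frac{9269}{86006777} - \frac{304 i}{86006777} \approx -0.00010777 - 3.5346 \cdot 10^{-6} i$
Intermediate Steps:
$R = 18$ ($R = 6 \cdot 3 = 18$)
$V{\left(u \right)} = 8 \sqrt{u}$
$k{\left(x,Y \right)} = \frac{Y \left(18 + x\right)}{2}$ ($k{\left(x,Y \right)} = \frac{\left(x + 18\right) \left(Y + Y\right)}{4} = \frac{\left(18 + x\right) 2 Y}{4} = \frac{2 Y \left(18 + x\right)}{4} = \frac{Y \left(18 + x\right)}{2}$)
$\frac{1}{k{\left(58,V{\left(\left(-1\right) 1 \right)} \right)} - 9269} = \frac{1}{\frac{8 \sqrt{\left(-1\right) 1} \left(18 + 58\right)}{2} - 9269} = \frac{1}{\frac{1}{2} \cdot 8 \sqrt{-1} \cdot 76 - 9269} = \frac{1}{\frac{1}{2} \cdot 8 i 76 - 9269} = \frac{1}{304 i - 9269} = \frac{1}{-9269 + 304 i} = \frac{-9269 - 304 i}{86006777}$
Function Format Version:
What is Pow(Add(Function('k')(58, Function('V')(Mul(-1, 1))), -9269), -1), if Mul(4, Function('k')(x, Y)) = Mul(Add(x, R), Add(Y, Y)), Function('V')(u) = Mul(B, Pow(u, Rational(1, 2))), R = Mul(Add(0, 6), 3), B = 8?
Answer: Add(Rational(-9269, 86006777), Mul(Rational(-304, 86006777), I)) ≈ Add(-0.00010777, Mul(-3.5346e-6, I))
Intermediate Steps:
R = 18 (R = Mul(6, 3) = 18)
Function('V')(u) = Mul(8, Pow(u, Rational(1, 2)))
Function('k')(x, Y) = Mul(Rational(1, 2), Y, Add(18, x)) (Function('k')(x, Y) = Mul(Rational(1, 4), Mul(Add(x, 18), Add(Y, Y))) = Mul(Rational(1, 4), Mul(Add(18, x), Mul(2, Y))) = Mul(Rational(1, 4), Mul(2, Y, Add(18, x))) = Mul(Rational(1, 2), Y, Add(18, x)))
Pow(Add(Function('k')(58, Function('V')(Mul(-1, 1))), -9269), -1) = Pow(Add(Mul(Rational(1, 2), Mul(8, Pow(Mul(-1, 1), Rational(1, 2))), Add(18, 58)), -9269), -1) = Pow(Add(Mul(Rational(1, 2), Mul(8, Pow(-1, Rational(1, 2))), 76), -9269), -1) = Pow(Add(Mul(Rational(1, 2), Mul(8, I), 76), -9269), -1) = Pow(Add(Mul(304, I), -9269), -1) = Pow(Add(-9269, Mul(304, I)), -1) = Mul(Rational(1, 86006777), Add(-9269, Mul(-304, I)))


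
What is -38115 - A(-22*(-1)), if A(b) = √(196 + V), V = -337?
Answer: -38115 - I*√141 ≈ -38115.0 - 11.874*I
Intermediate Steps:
A(b) = I*√141 (A(b) = √(196 - 337) = √(-141) = I*√141)
-38115 - A(-22*(-1)) = -38115 - I*√141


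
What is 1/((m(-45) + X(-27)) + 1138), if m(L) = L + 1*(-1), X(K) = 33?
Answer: 1/1125 ≈ 0.00088889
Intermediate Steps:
m(L) = -1 + L (m(L) = L - 1 = -1 + L)
1/((m(-45) + X(-27)) + 1138) = 1/(((-1 - 45) + 33) + 1138) = 1/((-46 + 33) + 1138) = 1/(-13 + 1138) = 1/1125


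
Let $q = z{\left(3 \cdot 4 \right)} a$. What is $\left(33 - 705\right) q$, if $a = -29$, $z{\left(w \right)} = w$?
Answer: $233856$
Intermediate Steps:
$q = -348$ ($q = 3 \cdot 4 \left(-29\right) = 12 \left(-29\right) = -348$)
$\left(33 - 705\right) q = \left(33 - 705\right) \left(-348\right) = \left(-672\right) \left(-348\right) = 233856$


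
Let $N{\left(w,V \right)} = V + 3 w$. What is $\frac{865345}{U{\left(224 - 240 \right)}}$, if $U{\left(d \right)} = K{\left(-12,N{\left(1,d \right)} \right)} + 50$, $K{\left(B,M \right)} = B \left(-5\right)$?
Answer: $\frac{173069}{22} \approx 7866.8$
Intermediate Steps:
$K{\left(B,M \right)} = - 5 B$
$U{\left(d \right)} = 110$ ($U{\left(d \right)} = \left(-5\right) \left(-12\right) + 50 = 60 + 50 = 110$)
$\frac{865345}{U{\left(224 - 240 \right)}} = \frac{865345}{110} = 865345 \cdot \frac{1}{110} = \frac{173069}{22}$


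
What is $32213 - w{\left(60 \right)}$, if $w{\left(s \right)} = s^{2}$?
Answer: $28613$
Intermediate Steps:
$32213 - w{\left(60 \right)} = 32213 - 60^{2} = 32213 - 3600 = 28613$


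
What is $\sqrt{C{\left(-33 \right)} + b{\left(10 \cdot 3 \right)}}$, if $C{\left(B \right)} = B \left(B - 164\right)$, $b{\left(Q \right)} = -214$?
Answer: $\sqrt{6287} \approx 79.291$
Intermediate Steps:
$C{\left(B \right)} = B \left(-164 + B\right)$
$\sqrt{C{\left(-33 \right)} + b{\left(10 \cdot 3 \right)}} = \sqrt{- 33 \left(-164 - 33\right) - 214} = \sqrt{\left(-33\right) \left(-197\right) - 214} = \sqrt{6501 - 214} = \sqrt{6287}$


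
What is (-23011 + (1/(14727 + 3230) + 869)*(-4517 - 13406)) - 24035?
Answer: -280526660204/17957 ≈ -1.5622e+7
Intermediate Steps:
(-23011 + (1/(14727 + 3230) + 869)*(-4517 - 13406)) - 24035 = (-23011 + (1/17957 + 869)*(-17923)) - 24035 = (-23011 + (15604634/17957)*(-17923)) - 24035 = (-23011 - 279681855182/17957) - 24035 = -280095063709/17957 - 24035 = -280526660204/17957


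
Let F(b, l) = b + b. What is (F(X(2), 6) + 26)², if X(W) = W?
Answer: 900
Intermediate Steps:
F(b, l) = 2*b
(F(X(2), 6) + 26)² = (2*2 + 26)² = (4 + 26)² = 30² = 900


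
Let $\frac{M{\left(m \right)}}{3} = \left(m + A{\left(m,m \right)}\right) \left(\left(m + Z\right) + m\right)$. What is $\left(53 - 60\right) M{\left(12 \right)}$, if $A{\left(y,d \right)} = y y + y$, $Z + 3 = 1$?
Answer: $-77616$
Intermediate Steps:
$Z = -2$ ($Z = -3 + 1 = -2$)
$A{\left(y,d \right)} = y + y^{2}$ ($A{\left(y,d \right)} = y^{2} + y = y + y^{2}$)
$M{\left(m \right)} = 3 \left(-2 + 2 m\right) \left(m + m \left(1 + m\right)\right)$ ($M{\left(m \right)} = 3 \left(m + m \left(1 + m\right)\right) \left(\left(m - 2\right) + m\right) = 3 \left(m + m \left(1 + m\right)\right) \left(\left(-2 + m\right) + m\right) = 3 \left(m + m \left(1 + m\right)\right) \left(-2 + 2 m\right) = 3 \left(-2 + 2 m\right) \left(m + m \left(1 + m\right)\right)$)
$\left(53 - 60\right) M{\left(12 \right)} = \left(53 - 60\right) 6 \cdot 12 \left(-2 + 12 \left(1 + 12\right)\right) = - 7 \cdot 6 \cdot 12 \left(-2 + 12 \cdot 13\right) = - 7 \cdot 6 \cdot 12 \left(-2 + 156\right) = - 7 \cdot 6 \cdot 12 \cdot 154 = \left(-7\right) 11088 = -77616$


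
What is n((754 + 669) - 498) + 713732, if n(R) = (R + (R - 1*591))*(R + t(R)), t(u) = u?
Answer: 3042882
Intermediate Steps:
n(R) = 2*R*(-591 + 2*R) (n(R) = (R + (R - 1*591))*(R + R) = (R + (R - 591))*(2*R) = (R + (-591 + R))*(2*R) = (-591 + 2*R)*(2*R) = 2*R*(-591 + 2*R))
n((754 + 669) - 498) + 713732 = 2*((754 + 669) - 498)*(-591 + 2*((754 + 669) - 498)) + 713732 = 2*(1423 - 498)*(-591 + 2*(1423 - 498)) + 713732 = 2*925*(-591 + 2*925) + 713732 = 2*925*(-591 + 1850) + 713732 = 2*925*1259 + 713732 = 2329150 + 713732 = 3042882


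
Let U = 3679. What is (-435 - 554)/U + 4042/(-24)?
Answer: -7447127/44148 ≈ -168.69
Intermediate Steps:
(-435 - 554)/U + 4042/(-24) = (-435 - 554)/3679 + 4042/(-24) = -989*1/3679 + 4042*(-1/24) = -989/3679 - 2021/12 = -7447127/44148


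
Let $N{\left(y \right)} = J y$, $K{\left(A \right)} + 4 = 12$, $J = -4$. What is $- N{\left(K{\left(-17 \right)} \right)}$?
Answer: $32$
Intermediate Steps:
$K{\left(A \right)} = 8$ ($K{\left(A \right)} = -4 + 12 = 8$)
$N{\left(y \right)} = - 4 y$
$- N{\left(K{\left(-17 \right)} \right)} = - \left(-4\right) 8 = \left(-1\right) \left(-32\right) = 32$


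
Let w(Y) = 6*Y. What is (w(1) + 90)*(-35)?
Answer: -3360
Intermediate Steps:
(w(1) + 90)*(-35) = (6*1 + 90)*(-35) = (6 + 90)*(-35) = 96*(-35) = -3360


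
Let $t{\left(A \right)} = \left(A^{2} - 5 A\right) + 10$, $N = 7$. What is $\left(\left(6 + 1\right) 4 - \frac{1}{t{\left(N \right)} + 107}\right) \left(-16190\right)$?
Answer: $- \frac{59368730}{131} \approx -4.532 \cdot 10^{5}$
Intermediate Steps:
$t{\left(A \right)} = 10 + A^{2} - 5 A$
$\left(\left(6 + 1\right) 4 - \frac{1}{t{\left(N \right)} + 107}\right) \left(-16190\right) = \left(\left(6 + 1\right) 4 - \frac{1}{\left(10 + 7^{2} - 35\right) + 107}\right) \left(-16190\right) = \left(7 \cdot 4 - \frac{1}{\left(10 + 49 - 35\right) + 107}\right) \left(-16190\right) = \left(28 - \frac{1}{24 + 107}\right) \left(-16190\right) = \left(28 - \frac{1}{131}\right) \left(-16190\right) = \frac{3667}{131} \left(-16190\right) = - \frac{59368730}{131}$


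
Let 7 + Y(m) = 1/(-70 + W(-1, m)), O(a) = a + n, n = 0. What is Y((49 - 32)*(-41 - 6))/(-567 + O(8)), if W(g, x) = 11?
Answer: 414/32981 ≈ 0.012553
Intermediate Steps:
O(a) = a (O(a) = a + 0 = a)
Y(m) = -414/59 (Y(m) = -7 + 1/(-70 + 11) = -7 + 1/(-59) = -7 - 1/59 = -414/59)
Y((49 - 32)*(-41 - 6))/(-567 + O(8)) = -414/(59*(-567 + 8)) = -414/59/(-559) = -414/59*(-1/559) = 414/32981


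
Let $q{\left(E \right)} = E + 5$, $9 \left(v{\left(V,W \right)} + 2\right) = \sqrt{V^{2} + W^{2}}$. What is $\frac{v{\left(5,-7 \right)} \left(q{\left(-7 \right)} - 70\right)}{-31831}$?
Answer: $- \frac{144}{31831} + \frac{8 \sqrt{74}}{31831} \approx -0.0023619$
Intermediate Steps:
$v{\left(V,W \right)} = -2 + \frac{\sqrt{V^{2} + W^{2}}}{9}$
$q{\left(E \right)} = 5 + E$
$\frac{v{\left(5,-7 \right)} \left(q{\left(-7 \right)} - 70\right)}{-31831} = \frac{\left(-2 + \frac{\sqrt{5^{2} + \left(-7\right)^{2}}}{9}\right) \left(\left(5 - 7\right) - 70\right)}{-31831} = \left(-2 + \frac{\sqrt{25 + 49}}{9}\right) \left(-2 - 70\right) \left(- \frac{1}{31831}\right) = \left(-2 + \frac{\sqrt{74}}{9}\right) \left(-72\right) \left(- \frac{1}{31831}\right) = \left(144 - 8 \sqrt{74}\right) \left(- \frac{1}{31831}\right) = - \frac{144}{31831} + \frac{8 \sqrt{74}}{31831}$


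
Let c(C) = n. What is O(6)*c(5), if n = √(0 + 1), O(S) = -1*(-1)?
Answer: 1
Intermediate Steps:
O(S) = 1
n = 1 (n = √1 = 1)
c(C) = 1
O(6)*c(5) = 1*1 = 1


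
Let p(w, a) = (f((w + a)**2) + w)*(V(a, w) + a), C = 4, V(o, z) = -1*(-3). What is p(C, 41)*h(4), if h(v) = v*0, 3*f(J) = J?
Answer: 0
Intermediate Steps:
V(o, z) = 3
f(J) = J/3
p(w, a) = (3 + a)*(w + (a + w)**2/3) (p(w, a) = ((w + a)**2/3 + w)*(3 + a) = ((a + w)**2/3 + w)*(3 + a) = (w + (a + w)**2/3)*(3 + a) = (3 + a)*(w + (a + w)**2/3))
h(v) = 0
p(C, 41)*h(4) = ((41 + 4)**2 + 3*4 + 41*4 + (1/3)*41*(41 + 4)**2)*0 = (45**2 + 12 + 164 + (1/3)*41*45**2)*0 = (2025 + 12 + 164 + (1/3)*41*2025)*0 = (2025 + 12 + 164 + 27675)*0 = 29876*0 = 0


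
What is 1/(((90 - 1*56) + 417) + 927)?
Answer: 1/1378 ≈ 0.00072569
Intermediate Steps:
1/(((90 - 1*56) + 417) + 927) = 1/(((90 - 56) + 417) + 927) = 1/((34 + 417) + 927) = 1/(451 + 927) = 1/1378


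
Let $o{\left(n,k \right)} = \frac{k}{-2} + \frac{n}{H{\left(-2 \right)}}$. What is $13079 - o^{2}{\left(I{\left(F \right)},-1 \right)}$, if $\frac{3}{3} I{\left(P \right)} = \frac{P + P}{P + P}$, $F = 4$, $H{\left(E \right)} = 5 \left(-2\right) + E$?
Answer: $\frac{1883351}{144} \approx 13079.0$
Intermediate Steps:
$H{\left(E \right)} = -10 + E$
$I{\left(P \right)} = 1$ ($I{\left(P \right)} = \frac{P + P}{P + P} = \frac{2 P}{2 P} = 2 P \frac{1}{2 P} = 1$)
$o{\left(n,k \right)} = - \frac{k}{2} - \frac{n}{12}$ ($o{\left(n,k \right)} = \frac{k}{-2} + \frac{n}{-10 - 2} = k \left(- \frac{1}{2}\right) + \frac{n}{-12} = - \frac{k}{2} + n \left(- \frac{1}{12}\right) = - \frac{k}{2} - \frac{n}{12}$)
$13079 - o^{2}{\left(I{\left(F \right)},-1 \right)} = 13079 - \left(\left(- \frac{1}{2}\right) \left(-1\right) - \frac{1}{12}\right)^{2} = 13079 - \left(\frac{1}{2} - \frac{1}{12}\right)^{2} = 13079 - \left(\frac{5}{12}\right)^{2} = 13079 - \frac{25}{144} = \frac{1883351}{144}$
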